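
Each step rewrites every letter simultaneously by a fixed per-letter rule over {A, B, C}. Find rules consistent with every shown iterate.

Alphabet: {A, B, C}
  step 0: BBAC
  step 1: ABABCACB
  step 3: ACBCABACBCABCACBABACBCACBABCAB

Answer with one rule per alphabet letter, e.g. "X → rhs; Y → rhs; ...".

  step 0 ⇒ step 1: BBAC ⇒ AB·AB·C·ACB
    A ↦ C
    B ↦ AB
    C ↦ ACB

A->C, B->AB, C->ACB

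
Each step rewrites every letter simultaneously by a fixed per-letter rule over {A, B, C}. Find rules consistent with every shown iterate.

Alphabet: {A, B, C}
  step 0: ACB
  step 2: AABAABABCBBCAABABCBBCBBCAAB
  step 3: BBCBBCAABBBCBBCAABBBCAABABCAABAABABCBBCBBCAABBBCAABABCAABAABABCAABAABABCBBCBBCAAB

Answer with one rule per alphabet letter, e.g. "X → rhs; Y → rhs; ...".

A->BBC, B->AAB, C->ABC

  step 2 ⇒ step 3: AABAABABCBBCAABABCBBCBBCAAB ⇒ BBC·BBC·AAB·BBC·BBC·AAB·BBC·AAB·ABC·AAB·AAB·ABC·BBC·BBC·AAB·BBC·AAB·ABC·AAB·AAB·ABC·AAB·AAB·ABC·BBC·BBC·AAB
    A ↦ BBC
    B ↦ AAB
    C ↦ ABC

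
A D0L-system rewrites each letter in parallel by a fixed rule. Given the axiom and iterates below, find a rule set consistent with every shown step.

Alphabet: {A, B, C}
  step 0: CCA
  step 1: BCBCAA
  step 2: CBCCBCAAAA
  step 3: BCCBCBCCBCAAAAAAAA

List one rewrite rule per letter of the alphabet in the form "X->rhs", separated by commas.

A->AA, B->C, C->BC

  step 2 ⇒ step 3: CBCCBCAAAA ⇒ BC·C·BC·BC·C·BC·AA·AA·AA·AA
    A ↦ AA
    B ↦ C
    C ↦ BC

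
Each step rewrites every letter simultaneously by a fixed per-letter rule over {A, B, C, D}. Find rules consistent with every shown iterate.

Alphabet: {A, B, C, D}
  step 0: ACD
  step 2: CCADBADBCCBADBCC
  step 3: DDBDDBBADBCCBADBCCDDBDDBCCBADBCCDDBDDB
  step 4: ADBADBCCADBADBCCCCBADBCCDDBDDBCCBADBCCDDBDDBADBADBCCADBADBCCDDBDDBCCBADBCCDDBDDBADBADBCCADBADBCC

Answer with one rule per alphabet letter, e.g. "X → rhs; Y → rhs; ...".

A->B, B->CC, C->DDB, D->ADB

  step 3 ⇒ step 4: DDBDDBBADBCCBADBCCDDBDDBCCBADBCCDDBDDB ⇒ ADB·ADB·CC·ADB·ADB·CC·CC·B·ADB·CC·DDB·DDB·CC·B·ADB·CC·DDB·DDB·ADB·ADB·CC·ADB·ADB·CC·DDB·DDB·CC·B·ADB·CC·DDB·DDB·ADB·ADB·CC·ADB·ADB·CC
    A ↦ B
    B ↦ CC
    C ↦ DDB
    D ↦ ADB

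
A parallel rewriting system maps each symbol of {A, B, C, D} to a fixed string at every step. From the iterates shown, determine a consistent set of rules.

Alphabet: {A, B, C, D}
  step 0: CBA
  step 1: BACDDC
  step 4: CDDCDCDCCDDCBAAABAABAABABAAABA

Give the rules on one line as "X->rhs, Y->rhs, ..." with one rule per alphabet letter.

A->DC, B->CD, C->BA, D->A

  step 0 ⇒ step 1: CBA ⇒ BA·CD·DC
    A ↦ DC
    B ↦ CD
    C ↦ BA
    D ↦ A  (constrained at step 1)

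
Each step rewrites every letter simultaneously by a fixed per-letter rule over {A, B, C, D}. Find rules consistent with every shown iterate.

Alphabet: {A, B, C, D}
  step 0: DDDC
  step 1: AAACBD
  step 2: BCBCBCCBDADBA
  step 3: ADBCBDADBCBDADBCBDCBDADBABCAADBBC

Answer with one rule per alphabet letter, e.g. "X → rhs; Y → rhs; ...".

  step 2 ⇒ step 3: BCBCBCCBDADBA ⇒ ADB·CBD·ADB·CBD·ADB·CBD·CBD·ADB·A·BC·A·ADB·BC
    A ↦ BC
    B ↦ ADB
    C ↦ CBD
    D ↦ A

A->BC, B->ADB, C->CBD, D->A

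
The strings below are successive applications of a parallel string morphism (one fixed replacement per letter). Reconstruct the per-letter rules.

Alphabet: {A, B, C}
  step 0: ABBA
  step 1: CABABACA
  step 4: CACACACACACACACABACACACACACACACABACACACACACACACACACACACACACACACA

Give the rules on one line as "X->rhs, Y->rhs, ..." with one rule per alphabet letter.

  step 0 ⇒ step 1: ABBA ⇒ CA·BA·BA·CA
    A ↦ CA
    B ↦ BA
    C ↦ CA  (constrained at step 1)

A->CA, B->BA, C->CA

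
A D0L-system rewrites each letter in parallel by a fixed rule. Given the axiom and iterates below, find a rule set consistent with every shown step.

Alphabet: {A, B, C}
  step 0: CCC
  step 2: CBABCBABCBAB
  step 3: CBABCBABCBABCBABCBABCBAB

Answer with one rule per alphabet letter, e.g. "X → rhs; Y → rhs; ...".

A->CB, B->AB, C->CB

  step 2 ⇒ step 3: CBABCBABCBAB ⇒ CB·AB·CB·AB·CB·AB·CB·AB·CB·AB·CB·AB
    A ↦ CB
    B ↦ AB
    C ↦ CB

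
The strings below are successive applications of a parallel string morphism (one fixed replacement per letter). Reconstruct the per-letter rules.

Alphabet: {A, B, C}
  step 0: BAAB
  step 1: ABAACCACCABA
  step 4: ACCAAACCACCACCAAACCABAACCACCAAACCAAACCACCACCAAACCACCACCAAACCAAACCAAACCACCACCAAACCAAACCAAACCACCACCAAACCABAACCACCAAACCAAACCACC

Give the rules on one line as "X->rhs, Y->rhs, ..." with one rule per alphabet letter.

A->ACC, B->ABA, C->A

  step 0 ⇒ step 1: BAAB ⇒ ABA·ACC·ACC·ABA
    A ↦ ACC
    B ↦ ABA
    C ↦ A  (constrained at step 1)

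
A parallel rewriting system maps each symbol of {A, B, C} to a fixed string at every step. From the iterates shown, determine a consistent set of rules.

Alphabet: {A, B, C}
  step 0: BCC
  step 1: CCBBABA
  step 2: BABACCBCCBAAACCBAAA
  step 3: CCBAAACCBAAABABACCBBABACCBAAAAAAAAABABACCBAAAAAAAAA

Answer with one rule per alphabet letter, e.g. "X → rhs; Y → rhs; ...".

  step 2 ⇒ step 3: BABACCBCCBAAACCBAAA ⇒ CCB·AAA·CCB·AAA·BA·BA·CCB·BA·BA·CCB·AAA·AAA·AAA·BA·BA·CCB·AAA·AAA·AAA
    A ↦ AAA
    B ↦ CCB
    C ↦ BA

A->AAA, B->CCB, C->BA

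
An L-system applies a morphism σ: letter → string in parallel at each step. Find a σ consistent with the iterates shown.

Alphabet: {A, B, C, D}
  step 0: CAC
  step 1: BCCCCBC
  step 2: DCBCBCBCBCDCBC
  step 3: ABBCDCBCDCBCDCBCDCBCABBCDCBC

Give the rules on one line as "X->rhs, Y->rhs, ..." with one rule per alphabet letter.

  step 2 ⇒ step 3: DCBCBCBCBCDCBC ⇒ AB·BC·DC·BC·DC·BC·DC·BC·DC·BC·AB·BC·DC·BC
    B ↦ DC
    C ↦ BC
    D ↦ AB
  step 0 ⇒ step 1: CAC ⇒ BC·CCC·BC
    A ↦ CCC

A->CCC, B->DC, C->BC, D->AB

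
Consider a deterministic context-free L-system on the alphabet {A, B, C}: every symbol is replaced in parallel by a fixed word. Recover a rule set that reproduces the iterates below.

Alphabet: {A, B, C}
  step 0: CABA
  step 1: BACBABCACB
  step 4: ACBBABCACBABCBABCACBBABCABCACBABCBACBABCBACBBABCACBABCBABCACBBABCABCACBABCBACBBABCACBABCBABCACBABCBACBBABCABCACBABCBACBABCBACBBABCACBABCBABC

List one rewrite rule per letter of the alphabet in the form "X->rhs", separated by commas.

A->ACB, B->ABC, C->B

  step 0 ⇒ step 1: CABA ⇒ B·ACB·ABC·ACB
    A ↦ ACB
    B ↦ ABC
    C ↦ B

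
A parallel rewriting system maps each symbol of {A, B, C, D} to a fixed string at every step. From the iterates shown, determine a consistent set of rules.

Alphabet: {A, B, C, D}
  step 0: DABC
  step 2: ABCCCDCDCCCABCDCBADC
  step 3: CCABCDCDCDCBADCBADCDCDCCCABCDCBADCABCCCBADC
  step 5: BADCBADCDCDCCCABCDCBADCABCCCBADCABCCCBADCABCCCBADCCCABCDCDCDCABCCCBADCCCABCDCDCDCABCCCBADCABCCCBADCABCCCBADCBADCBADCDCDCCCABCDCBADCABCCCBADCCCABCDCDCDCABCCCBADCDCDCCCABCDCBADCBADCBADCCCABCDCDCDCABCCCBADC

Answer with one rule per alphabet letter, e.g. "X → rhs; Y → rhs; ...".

  step 2 ⇒ step 3: ABCCCDCDCCCABCDCBADC ⇒ CC·ABC·DC·DC·DC·BA·DC·BA·DC·DC·DC·CC·ABC·DC·BA·DC·ABC·CC·BA·DC
    A ↦ CC
    B ↦ ABC
    C ↦ DC
    D ↦ BA

A->CC, B->ABC, C->DC, D->BA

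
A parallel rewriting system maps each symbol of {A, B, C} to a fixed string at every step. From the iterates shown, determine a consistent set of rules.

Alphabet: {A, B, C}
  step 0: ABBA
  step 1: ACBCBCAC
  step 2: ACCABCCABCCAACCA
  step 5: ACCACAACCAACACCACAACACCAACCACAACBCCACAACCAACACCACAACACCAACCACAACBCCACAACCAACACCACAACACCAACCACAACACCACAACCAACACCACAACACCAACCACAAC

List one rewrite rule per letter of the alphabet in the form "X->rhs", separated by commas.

A->AC, B->BC, C->CA

  step 1 ⇒ step 2: ACBCBCAC ⇒ AC·CA·BC·CA·BC·CA·AC·CA
    A ↦ AC
    B ↦ BC
    C ↦ CA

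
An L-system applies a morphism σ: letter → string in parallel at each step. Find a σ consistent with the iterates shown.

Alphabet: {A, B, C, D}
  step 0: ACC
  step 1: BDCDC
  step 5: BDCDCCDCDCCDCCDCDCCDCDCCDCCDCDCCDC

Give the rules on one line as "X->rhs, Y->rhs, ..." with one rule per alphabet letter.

A->B, B->AC, C->DC, D->C

  step 0 ⇒ step 1: ACC ⇒ B·DC·DC
    A ↦ B
    C ↦ DC
    B ↦ AC  (constrained at step 1)
    D ↦ C  (constrained at step 1)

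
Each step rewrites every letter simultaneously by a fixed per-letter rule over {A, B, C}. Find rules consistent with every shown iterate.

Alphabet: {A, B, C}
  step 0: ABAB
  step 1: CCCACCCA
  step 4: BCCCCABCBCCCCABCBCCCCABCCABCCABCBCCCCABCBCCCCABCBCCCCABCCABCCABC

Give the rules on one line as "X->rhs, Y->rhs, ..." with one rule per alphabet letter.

A->CC, B->CA, C->BC

  step 0 ⇒ step 1: ABAB ⇒ CC·CA·CC·CA
    A ↦ CC
    B ↦ CA
    C ↦ BC  (constrained at step 1)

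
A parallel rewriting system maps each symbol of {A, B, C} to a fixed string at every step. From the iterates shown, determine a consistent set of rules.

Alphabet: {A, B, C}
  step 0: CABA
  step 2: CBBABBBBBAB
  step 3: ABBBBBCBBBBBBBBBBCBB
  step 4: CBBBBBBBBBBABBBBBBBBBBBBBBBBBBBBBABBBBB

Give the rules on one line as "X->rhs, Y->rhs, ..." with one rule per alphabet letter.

  step 3 ⇒ step 4: ABBBBBCBBBBBBBBBBCBB ⇒ C·BB·BB·BB·BB·BB·AB·BB·BB·BB·BB·BB·BB·BB·BB·BB·BB·AB·BB·BB
    A ↦ C
    B ↦ BB
    C ↦ AB

A->C, B->BB, C->AB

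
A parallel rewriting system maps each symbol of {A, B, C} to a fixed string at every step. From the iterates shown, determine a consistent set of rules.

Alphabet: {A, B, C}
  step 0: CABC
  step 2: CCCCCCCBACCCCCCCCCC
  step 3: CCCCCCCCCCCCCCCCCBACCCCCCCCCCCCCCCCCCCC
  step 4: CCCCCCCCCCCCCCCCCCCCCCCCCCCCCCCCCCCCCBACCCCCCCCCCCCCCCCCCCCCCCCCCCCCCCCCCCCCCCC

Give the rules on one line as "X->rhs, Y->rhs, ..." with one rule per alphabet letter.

A->BA, B->CCC, C->CC

  step 3 ⇒ step 4: CCCCCCCCCCCCCCCCCBACCCCCCCCCCCCCCCCCCCC ⇒ CC·CC·CC·CC·CC·CC·CC·CC·CC·CC·CC·CC·CC·CC·CC·CC·CC·CCC·BA·CC·CC·CC·CC·CC·CC·CC·CC·CC·CC·CC·CC·CC·CC·CC·CC·CC·CC·CC·CC
    A ↦ BA
    B ↦ CCC
    C ↦ CC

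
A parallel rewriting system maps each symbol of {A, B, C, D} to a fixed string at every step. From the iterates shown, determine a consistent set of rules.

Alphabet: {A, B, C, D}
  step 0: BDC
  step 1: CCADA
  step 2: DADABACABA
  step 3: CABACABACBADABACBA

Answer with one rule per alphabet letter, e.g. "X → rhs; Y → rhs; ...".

  step 2 ⇒ step 3: DADABACABA ⇒ CA·BA·CA·BA·C·BA·DA·BA·C·BA
    A ↦ BA
    B ↦ C
    C ↦ DA
    D ↦ CA

A->BA, B->C, C->DA, D->CA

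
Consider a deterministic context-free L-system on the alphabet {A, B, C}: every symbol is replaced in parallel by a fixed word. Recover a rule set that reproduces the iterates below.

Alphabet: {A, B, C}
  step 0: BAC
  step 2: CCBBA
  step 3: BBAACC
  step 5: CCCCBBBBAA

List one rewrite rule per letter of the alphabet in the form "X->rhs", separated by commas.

A->CC, B->A, C->B

  step 2 ⇒ step 3: CCBBA ⇒ B·B·A·A·CC
    A ↦ CC
    B ↦ A
    C ↦ B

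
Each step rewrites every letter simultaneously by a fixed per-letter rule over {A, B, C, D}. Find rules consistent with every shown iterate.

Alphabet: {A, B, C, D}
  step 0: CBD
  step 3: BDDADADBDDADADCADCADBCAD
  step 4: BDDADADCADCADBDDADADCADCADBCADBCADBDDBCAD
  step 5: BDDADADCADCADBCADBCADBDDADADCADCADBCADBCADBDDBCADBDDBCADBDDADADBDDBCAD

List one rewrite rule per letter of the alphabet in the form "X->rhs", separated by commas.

  step 4 ⇒ step 5: BDDADADCADCADBDDADADCADCADBCADBCADBDDBCAD ⇒ BDD·AD·AD·C·AD·C·AD·B·C·AD·B·C·AD·BDD·AD·AD·C·AD·C·AD·B·C·AD·B·C·AD·BDD·B·C·AD·BDD·B·C·AD·BDD·AD·AD·BDD·B·C·AD
    A ↦ C
    B ↦ BDD
    C ↦ B
    D ↦ AD

A->C, B->BDD, C->B, D->AD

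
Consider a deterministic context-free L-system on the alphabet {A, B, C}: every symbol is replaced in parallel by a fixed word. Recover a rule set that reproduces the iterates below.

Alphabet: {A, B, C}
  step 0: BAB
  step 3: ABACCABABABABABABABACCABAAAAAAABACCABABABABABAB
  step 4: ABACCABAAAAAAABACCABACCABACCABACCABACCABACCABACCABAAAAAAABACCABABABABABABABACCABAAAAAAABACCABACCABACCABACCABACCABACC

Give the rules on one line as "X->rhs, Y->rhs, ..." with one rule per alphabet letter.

A->AB, B->ACC, C->AAA

  step 3 ⇒ step 4: ABACCABABABABABABABACCABAAAAAAABACCABABABABABAB ⇒ AB·ACC·AB·AAA·AAA·AB·ACC·AB·ACC·AB·ACC·AB·ACC·AB·ACC·AB·ACC·AB·ACC·AB·AAA·AAA·AB·ACC·AB·AB·AB·AB·AB·AB·AB·ACC·AB·AAA·AAA·AB·ACC·AB·ACC·AB·ACC·AB·ACC·AB·ACC·AB·ACC
    A ↦ AB
    B ↦ ACC
    C ↦ AAA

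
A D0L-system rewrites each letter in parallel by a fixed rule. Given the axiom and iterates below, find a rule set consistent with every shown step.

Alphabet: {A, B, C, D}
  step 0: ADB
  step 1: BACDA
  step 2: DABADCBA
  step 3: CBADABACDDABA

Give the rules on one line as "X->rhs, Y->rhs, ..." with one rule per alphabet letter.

  step 2 ⇒ step 3: DABADCBA ⇒ C·BA·DA·BA·C·D·DA·BA
    A ↦ BA
    B ↦ DA
    C ↦ D
    D ↦ C

A->BA, B->DA, C->D, D->C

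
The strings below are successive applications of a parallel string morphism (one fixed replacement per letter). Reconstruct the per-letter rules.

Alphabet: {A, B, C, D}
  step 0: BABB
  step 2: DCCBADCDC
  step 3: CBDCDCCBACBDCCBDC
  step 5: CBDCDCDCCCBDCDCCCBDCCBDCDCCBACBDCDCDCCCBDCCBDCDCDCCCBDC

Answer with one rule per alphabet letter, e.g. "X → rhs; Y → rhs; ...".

A->BA, B->C, C->DC, D->CB

  step 2 ⇒ step 3: DCCBADCDC ⇒ CB·DC·DC·C·BA·CB·DC·CB·DC
    A ↦ BA
    B ↦ C
    C ↦ DC
    D ↦ CB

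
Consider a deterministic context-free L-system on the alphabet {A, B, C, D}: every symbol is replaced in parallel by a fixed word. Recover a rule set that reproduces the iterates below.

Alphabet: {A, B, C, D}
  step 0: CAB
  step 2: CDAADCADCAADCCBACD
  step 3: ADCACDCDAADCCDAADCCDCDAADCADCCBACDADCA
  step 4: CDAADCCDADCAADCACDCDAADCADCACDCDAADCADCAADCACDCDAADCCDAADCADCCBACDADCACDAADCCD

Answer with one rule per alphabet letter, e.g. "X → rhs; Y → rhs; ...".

  step 3 ⇒ step 4: ADCACDCDAADCCDAADCCDCDAADCADCCBACDADCA ⇒ CD·A·ADC·CD·ADC·A·ADC·A·CD·CD·A·ADC·ADC·A·CD·CD·A·ADC·ADC·A·ADC·A·CD·CD·A·ADC·CD·A·ADC·ADC·CBA·CD·ADC·A·CD·A·ADC·CD
    A ↦ CD
    B ↦ CBA
    C ↦ ADC
    D ↦ A

A->CD, B->CBA, C->ADC, D->A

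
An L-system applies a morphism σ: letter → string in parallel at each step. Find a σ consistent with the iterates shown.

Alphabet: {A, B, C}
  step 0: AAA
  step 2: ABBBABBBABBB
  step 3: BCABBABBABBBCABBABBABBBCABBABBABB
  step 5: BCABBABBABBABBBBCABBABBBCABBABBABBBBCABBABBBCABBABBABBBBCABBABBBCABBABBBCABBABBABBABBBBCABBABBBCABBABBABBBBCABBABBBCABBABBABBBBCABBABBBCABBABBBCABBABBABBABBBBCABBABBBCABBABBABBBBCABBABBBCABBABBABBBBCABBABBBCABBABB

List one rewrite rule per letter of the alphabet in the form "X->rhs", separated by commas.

A->BC, B->ABB, C->B

  step 2 ⇒ step 3: ABBBABBBABBB ⇒ BC·ABB·ABB·ABB·BC·ABB·ABB·ABB·BC·ABB·ABB·ABB
    A ↦ BC
    B ↦ ABB
    C ↦ B  (constrained at step 3)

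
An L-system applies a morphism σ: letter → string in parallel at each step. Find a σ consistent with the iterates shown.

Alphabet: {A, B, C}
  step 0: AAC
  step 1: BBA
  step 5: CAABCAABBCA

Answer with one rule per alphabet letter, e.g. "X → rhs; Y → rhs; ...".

  step 0 ⇒ step 1: AAC ⇒ B·B·A
    A ↦ B
    C ↦ A
    B ↦ CA  (constrained at step 1)

A->B, B->CA, C->A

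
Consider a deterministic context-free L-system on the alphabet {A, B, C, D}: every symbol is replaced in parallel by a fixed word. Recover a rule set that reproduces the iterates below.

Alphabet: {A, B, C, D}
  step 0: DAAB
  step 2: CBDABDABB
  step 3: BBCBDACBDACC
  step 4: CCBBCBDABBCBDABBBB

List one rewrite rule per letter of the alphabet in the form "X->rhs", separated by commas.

  step 3 ⇒ step 4: BBCBDACBDACC ⇒ C·C·BB·C·B·DA·BB·C·B·DA·BB·BB
    A ↦ DA
    B ↦ C
    C ↦ BB
    D ↦ B

A->DA, B->C, C->BB, D->B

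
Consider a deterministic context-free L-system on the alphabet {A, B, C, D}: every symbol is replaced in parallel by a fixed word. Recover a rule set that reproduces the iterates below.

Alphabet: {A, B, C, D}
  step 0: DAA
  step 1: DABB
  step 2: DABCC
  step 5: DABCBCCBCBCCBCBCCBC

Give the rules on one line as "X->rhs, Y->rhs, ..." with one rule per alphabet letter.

  step 1 ⇒ step 2: DABB ⇒ DA·B·C·C
    A ↦ B
    B ↦ C
    D ↦ DA
    C ↦ BC  (constrained at step 2)

A->B, B->C, C->BC, D->DA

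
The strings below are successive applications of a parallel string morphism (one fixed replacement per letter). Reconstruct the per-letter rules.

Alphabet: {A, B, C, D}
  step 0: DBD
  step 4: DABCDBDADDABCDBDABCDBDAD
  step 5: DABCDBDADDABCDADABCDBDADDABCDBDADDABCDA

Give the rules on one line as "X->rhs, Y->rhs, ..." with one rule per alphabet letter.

  step 4 ⇒ step 5: DABCDBDADDABCDBDABCDBDAD ⇒ DA·BC·D·B·DA·D·DA·BC·DA·DA·BC·D·B·DA·D·DA·BC·D·B·DA·D·DA·BC·DA
    A ↦ BC
    B ↦ D
    C ↦ B
    D ↦ DA

A->BC, B->D, C->B, D->DA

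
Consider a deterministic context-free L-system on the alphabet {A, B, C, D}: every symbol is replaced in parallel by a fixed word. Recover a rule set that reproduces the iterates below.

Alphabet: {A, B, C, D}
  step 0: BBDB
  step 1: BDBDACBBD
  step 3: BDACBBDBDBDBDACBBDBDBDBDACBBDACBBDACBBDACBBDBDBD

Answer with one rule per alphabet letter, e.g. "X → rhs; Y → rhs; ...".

  step 0 ⇒ step 1: BBDB ⇒ BD·BD·ACB·BD
    B ↦ BD
    D ↦ ACB
    A ↦ B  (constrained at step 1)
    C ↦ DBD  (constrained at step 1)

A->B, B->BD, C->DBD, D->ACB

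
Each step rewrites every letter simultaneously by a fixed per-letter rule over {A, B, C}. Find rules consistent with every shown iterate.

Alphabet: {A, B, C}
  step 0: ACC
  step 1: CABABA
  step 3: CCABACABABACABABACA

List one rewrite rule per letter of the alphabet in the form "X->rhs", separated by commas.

  step 0 ⇒ step 1: ACC ⇒ CA·BA·BA
    A ↦ CA
    C ↦ BA
    B ↦ C  (constrained at step 1)

A->CA, B->C, C->BA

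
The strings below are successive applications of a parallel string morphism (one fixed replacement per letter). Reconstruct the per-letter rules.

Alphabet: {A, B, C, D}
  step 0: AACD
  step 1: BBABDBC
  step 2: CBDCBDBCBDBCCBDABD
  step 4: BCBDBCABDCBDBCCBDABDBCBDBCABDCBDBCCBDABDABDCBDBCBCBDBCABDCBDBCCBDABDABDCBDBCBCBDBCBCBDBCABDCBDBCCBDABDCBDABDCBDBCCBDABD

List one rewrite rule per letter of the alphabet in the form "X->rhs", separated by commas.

  step 1 ⇒ step 2: BBABDBC ⇒ CBD·CBD·B·CBD·BC·CBD·ABD
    A ↦ B
    B ↦ CBD
    C ↦ ABD
    D ↦ BC

A->B, B->CBD, C->ABD, D->BC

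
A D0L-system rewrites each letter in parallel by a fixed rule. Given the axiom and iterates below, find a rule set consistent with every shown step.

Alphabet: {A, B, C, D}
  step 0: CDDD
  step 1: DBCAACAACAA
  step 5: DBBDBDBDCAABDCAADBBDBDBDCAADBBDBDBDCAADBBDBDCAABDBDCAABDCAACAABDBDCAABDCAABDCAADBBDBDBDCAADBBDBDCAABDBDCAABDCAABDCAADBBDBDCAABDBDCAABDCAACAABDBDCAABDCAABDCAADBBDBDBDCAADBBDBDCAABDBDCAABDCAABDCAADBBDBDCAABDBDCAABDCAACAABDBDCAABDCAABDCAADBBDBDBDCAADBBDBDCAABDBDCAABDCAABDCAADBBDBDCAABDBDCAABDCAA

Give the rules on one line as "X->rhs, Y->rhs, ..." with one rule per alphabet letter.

A->BD, B->BD, C->DB, D->CAA

  step 0 ⇒ step 1: CDDD ⇒ DB·CAA·CAA·CAA
    C ↦ DB
    D ↦ CAA
    A ↦ BD  (constrained at step 1)
    B ↦ BD  (constrained at step 1)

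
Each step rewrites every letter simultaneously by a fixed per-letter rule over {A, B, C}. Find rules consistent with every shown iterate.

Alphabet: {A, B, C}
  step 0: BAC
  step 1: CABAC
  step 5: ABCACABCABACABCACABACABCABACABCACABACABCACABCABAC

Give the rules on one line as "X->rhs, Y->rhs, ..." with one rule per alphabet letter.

  step 0 ⇒ step 1: BAC ⇒ C·AB·AC
    A ↦ AB
    B ↦ C
    C ↦ AC

A->AB, B->C, C->AC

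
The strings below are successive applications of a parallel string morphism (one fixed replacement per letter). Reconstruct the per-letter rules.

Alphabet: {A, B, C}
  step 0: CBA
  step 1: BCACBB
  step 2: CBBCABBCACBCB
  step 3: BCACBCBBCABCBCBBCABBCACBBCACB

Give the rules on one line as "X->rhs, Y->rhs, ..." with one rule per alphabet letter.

  step 2 ⇒ step 3: CBBCABBCACBCB ⇒ BCA·CB·CB·BCA·B·CB·CB·BCA·B·BCA·CB·BCA·CB
    A ↦ B
    B ↦ CB
    C ↦ BCA

A->B, B->CB, C->BCA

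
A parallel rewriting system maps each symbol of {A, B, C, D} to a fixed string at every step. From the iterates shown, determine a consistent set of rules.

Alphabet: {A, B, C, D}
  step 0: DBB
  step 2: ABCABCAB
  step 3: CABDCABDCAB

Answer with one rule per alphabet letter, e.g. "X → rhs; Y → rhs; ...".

A->C, B->AB, C->D, D->B

  step 2 ⇒ step 3: ABCABCAB ⇒ C·AB·D·C·AB·D·C·AB
    A ↦ C
    B ↦ AB
    C ↦ D
    D ↦ B  (constrained at step 0)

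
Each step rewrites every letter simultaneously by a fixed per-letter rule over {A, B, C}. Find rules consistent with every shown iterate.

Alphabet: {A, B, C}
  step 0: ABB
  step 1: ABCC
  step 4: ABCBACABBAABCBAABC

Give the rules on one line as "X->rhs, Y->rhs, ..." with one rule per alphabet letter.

  step 0 ⇒ step 1: ABB ⇒ AB·C·C
    A ↦ AB
    B ↦ C
    C ↦ BA  (constrained at step 1)

A->AB, B->C, C->BA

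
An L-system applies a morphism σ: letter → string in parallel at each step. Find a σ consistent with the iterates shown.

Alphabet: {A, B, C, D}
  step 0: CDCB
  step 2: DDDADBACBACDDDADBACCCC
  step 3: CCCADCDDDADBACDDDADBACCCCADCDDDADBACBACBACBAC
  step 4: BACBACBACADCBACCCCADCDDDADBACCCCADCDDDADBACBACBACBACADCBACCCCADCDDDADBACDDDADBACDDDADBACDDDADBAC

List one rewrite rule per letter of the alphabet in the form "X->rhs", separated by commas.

  step 3 ⇒ step 4: CCCADCDDDADBACDDDADBACCCCADCDDDADBACBACBACBAC ⇒ BAC·BAC·BAC·AD·C·BAC·C·C·C·AD·C·DDD·AD·BAC·C·C·C·AD·C·DDD·AD·BAC·BAC·BAC·BAC·AD·C·BAC·C·C·C·AD·C·DDD·AD·BAC·DDD·AD·BAC·DDD·AD·BAC·DDD·AD·BAC
    A ↦ AD
    B ↦ DDD
    C ↦ BAC
    D ↦ C

A->AD, B->DDD, C->BAC, D->C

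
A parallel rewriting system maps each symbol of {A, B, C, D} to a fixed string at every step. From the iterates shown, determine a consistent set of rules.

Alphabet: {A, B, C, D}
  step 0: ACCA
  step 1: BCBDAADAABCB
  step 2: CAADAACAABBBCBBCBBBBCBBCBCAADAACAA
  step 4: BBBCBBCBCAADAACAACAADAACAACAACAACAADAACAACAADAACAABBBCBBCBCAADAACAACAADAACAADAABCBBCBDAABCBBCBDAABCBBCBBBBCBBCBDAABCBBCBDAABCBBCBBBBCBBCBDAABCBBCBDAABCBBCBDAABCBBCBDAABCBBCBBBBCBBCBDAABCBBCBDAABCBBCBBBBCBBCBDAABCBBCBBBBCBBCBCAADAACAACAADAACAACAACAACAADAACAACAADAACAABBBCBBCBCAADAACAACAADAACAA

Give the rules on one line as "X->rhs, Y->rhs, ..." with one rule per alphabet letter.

  step 1 ⇒ step 2: BCBDAADAABCB ⇒ CAA·DAA·CAA·BB·BCB·BCB·BB·BCB·BCB·CAA·DAA·CAA
    A ↦ BCB
    B ↦ CAA
    C ↦ DAA
    D ↦ BB

A->BCB, B->CAA, C->DAA, D->BB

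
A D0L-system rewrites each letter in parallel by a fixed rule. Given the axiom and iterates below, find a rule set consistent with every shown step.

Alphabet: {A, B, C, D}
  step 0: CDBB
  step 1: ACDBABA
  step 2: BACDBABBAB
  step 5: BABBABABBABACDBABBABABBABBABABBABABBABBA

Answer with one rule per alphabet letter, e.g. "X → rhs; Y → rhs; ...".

  step 1 ⇒ step 2: ACDBABA ⇒ B·A·CD·BA·B·BA·B
    A ↦ B
    B ↦ BA
    C ↦ A
    D ↦ CD

A->B, B->BA, C->A, D->CD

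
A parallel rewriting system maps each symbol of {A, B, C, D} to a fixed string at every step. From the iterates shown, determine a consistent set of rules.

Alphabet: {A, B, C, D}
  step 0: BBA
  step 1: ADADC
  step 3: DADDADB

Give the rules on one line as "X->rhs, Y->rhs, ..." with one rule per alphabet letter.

A->C, B->AD, C->D, D->B

  step 0 ⇒ step 1: BBA ⇒ AD·AD·C
    A ↦ C
    B ↦ AD
    C ↦ D  (constrained at step 1)
    D ↦ B  (constrained at step 1)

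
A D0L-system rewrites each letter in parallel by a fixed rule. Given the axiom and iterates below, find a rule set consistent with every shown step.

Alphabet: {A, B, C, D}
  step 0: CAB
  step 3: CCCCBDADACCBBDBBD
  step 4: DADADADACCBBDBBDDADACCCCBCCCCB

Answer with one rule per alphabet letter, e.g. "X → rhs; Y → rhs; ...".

A->BD, B->CC, C->DA, D->B

  step 3 ⇒ step 4: CCCCBDADACCBBDBBD ⇒ DA·DA·DA·DA·CC·B·BD·B·BD·DA·DA·CC·CC·B·CC·CC·B
    A ↦ BD
    B ↦ CC
    C ↦ DA
    D ↦ B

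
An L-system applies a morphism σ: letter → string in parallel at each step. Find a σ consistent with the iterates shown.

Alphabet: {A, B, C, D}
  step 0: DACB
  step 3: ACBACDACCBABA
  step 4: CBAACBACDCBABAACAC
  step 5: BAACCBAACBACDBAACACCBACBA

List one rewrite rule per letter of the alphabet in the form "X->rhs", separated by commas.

  step 4 ⇒ step 5: CBAACBACDCBABAACAC ⇒ BA·A·C·C·BA·A·C·BA·CD·BA·A·C·A·C·C·BA·C·BA
    A ↦ C
    B ↦ A
    C ↦ BA
    D ↦ CD

A->C, B->A, C->BA, D->CD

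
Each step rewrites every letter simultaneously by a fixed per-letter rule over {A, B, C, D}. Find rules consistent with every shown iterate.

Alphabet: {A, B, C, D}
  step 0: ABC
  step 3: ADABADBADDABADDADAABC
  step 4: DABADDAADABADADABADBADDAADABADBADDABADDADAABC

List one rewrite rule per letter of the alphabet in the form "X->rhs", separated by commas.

  step 3 ⇒ step 4: ADABADBADDABADDADAABC ⇒ DA·BAD·DA·A·DA·BAD·A·DA·BAD·BAD·DA·A·DA·BAD·BAD·DA·BAD·DA·DA·A·BC
    A ↦ DA
    B ↦ A
    C ↦ BC
    D ↦ BAD

A->DA, B->A, C->BC, D->BAD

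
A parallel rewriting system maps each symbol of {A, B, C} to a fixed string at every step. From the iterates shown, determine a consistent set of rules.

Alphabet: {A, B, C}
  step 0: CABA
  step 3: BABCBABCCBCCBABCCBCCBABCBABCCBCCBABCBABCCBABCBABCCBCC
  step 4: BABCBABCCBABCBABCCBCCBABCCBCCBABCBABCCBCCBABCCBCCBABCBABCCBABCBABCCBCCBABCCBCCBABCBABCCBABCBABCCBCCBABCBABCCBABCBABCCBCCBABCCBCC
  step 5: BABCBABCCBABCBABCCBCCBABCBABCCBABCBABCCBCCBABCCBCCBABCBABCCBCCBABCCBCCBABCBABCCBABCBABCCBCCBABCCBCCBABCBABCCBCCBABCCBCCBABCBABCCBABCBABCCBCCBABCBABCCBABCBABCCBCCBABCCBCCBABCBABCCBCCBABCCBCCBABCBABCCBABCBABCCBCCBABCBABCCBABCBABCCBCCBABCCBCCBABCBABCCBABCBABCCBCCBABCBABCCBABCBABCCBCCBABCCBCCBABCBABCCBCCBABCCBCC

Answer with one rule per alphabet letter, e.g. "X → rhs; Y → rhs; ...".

A->BC, B->BA, C->BCC

  step 4 ⇒ step 5: BABCBABCCBABCBABCCBCCBABCCBCCBABCBABCCBCCBABCCBCCBABCBABCCBABCBABCCBCCBABCCBCCBABCBABCCBABCBABCCBCCBABCBABCCBABCBABCCBCCBABCCBCC ⇒ BA·BC·BA·BCC·BA·BC·BA·BCC·BCC·BA·BC·BA·BCC·BA·BC·BA·BCC·BCC·BA·BCC·BCC·BA·BC·BA·BCC·BCC·BA·BCC·BCC·BA·BC·BA·BCC·BA·BC·BA·BCC·BCC·BA·BCC·BCC·BA·BC·BA·BCC·BCC·BA·BCC·BCC·BA·BC·BA·BCC·BA·BC·BA·BCC·BCC·BA·BC·BA·BCC·BA·BC·BA·BCC·BCC·BA·BCC·BCC·BA·BC·BA·BCC·BCC·BA·BCC·BCC·BA·BC·BA·BCC·BA·BC·BA·BCC·BCC·BA·BC·BA·BCC·BA·BC·BA·BCC·BCC·BA·BCC·BCC·BA·BC·BA·BCC·BA·BC·BA·BCC·BCC·BA·BC·BA·BCC·BA·BC·BA·BCC·BCC·BA·BCC·BCC·BA·BC·BA·BCC·BCC·BA·BCC·BCC
    A ↦ BC
    B ↦ BA
    C ↦ BCC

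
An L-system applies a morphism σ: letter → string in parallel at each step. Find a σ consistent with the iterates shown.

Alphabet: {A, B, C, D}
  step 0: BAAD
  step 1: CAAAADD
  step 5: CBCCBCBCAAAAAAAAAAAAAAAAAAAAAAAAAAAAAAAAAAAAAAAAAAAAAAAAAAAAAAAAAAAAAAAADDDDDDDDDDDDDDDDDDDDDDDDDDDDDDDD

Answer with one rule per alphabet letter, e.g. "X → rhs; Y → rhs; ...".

A->AA, B->C, C->CB, D->DD

  step 0 ⇒ step 1: BAAD ⇒ C·AA·AA·DD
    A ↦ AA
    B ↦ C
    D ↦ DD
    C ↦ CB  (constrained at step 1)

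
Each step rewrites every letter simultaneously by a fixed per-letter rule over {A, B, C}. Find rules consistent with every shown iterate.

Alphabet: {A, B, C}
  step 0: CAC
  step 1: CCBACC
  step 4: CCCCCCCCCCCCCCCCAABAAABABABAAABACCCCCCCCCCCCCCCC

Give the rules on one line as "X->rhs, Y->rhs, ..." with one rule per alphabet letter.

A->BA, B->AA, C->CC

  step 0 ⇒ step 1: CAC ⇒ CC·BA·CC
    A ↦ BA
    C ↦ CC
    B ↦ AA  (constrained at step 1)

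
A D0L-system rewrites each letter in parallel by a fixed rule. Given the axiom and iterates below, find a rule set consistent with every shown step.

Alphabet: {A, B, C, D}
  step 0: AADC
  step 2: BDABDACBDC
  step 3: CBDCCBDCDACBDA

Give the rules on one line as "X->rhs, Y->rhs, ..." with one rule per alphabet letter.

  step 2 ⇒ step 3: BDABDACBDC ⇒ C·B·DC·C·B·DC·DA·C·B·DA
    A ↦ DC
    B ↦ C
    C ↦ DA
    D ↦ B

A->DC, B->C, C->DA, D->B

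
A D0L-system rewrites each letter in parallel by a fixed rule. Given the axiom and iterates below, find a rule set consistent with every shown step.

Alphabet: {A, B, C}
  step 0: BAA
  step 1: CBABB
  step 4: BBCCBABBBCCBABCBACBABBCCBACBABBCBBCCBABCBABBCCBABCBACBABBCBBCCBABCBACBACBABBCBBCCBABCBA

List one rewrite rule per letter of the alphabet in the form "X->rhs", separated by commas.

A->B, B->CBA, C->BBC

  step 0 ⇒ step 1: BAA ⇒ CBA·B·B
    A ↦ B
    B ↦ CBA
    C ↦ BBC  (constrained at step 1)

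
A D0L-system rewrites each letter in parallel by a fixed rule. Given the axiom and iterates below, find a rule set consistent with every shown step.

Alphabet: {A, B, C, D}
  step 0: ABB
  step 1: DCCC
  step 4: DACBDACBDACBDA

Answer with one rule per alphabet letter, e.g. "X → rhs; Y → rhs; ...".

A->DC, B->C, C->DA, D->B

  step 0 ⇒ step 1: ABB ⇒ DC·C·C
    A ↦ DC
    B ↦ C
    C ↦ DA  (constrained at step 1)
    D ↦ B  (constrained at step 1)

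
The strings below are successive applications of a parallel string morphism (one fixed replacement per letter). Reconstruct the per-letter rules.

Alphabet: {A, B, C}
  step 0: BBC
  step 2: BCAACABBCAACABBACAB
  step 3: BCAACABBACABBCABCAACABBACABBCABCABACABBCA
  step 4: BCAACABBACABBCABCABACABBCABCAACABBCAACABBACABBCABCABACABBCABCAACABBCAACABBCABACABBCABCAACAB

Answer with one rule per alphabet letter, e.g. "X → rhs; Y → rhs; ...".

A->B, B->BCA, C->ACA

  step 3 ⇒ step 4: BCAACABBACABBCABCAACABBACABBCABCABACABBCA ⇒ BCA·ACA·B·B·ACA·B·BCA·BCA·B·ACA·B·BCA·BCA·ACA·B·BCA·ACA·B·B·ACA·B·BCA·BCA·B·ACA·B·BCA·BCA·ACA·B·BCA·ACA·B·BCA·B·ACA·B·BCA·BCA·ACA·B
    A ↦ B
    B ↦ BCA
    C ↦ ACA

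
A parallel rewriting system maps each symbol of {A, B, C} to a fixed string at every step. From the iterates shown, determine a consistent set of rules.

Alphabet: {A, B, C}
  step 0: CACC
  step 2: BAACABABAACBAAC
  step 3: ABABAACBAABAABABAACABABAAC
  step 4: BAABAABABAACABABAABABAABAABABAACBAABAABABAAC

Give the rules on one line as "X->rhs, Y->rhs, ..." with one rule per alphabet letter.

  step 3 ⇒ step 4: ABABAACBAABAABABAACABABAAC ⇒ BA·A·BA·A·BA·BA·AC·A·BA·BA·A·BA·BA·A·BA·A·BA·BA·AC·BA·A·BA·A·BA·BA·AC
    A ↦ BA
    B ↦ A
    C ↦ AC

A->BA, B->A, C->AC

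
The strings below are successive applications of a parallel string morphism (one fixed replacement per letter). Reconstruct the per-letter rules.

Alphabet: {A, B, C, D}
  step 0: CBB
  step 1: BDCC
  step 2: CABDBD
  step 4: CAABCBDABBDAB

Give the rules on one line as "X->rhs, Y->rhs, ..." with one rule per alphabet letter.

A->AB, B->C, C->BD, D->A

  step 1 ⇒ step 2: BDCC ⇒ C·A·BD·BD
    B ↦ C
    C ↦ BD
    D ↦ A
    A ↦ AB  (constrained at step 2)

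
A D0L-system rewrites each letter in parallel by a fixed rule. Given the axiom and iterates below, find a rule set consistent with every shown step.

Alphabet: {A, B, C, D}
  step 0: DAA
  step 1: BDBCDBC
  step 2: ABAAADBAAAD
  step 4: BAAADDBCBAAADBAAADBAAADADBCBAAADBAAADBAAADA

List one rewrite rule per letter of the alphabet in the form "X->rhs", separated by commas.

A->DBC, B->A, C->AAD, D->B

  step 1 ⇒ step 2: BDBCDBC ⇒ A·B·A·AAD·B·A·AAD
    B ↦ A
    C ↦ AAD
    D ↦ B
  step 0 ⇒ step 1: DAA ⇒ B·DBC·DBC
    A ↦ DBC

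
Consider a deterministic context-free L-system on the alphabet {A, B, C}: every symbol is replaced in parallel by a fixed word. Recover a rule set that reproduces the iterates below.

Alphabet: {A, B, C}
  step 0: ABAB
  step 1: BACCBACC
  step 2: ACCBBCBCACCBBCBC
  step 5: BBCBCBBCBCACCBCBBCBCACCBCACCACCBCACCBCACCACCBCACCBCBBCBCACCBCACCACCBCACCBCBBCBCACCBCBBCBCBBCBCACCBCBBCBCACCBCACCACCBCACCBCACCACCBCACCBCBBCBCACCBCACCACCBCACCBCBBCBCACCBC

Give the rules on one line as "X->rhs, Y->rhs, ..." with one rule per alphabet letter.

A->B, B->ACC, C->BC

  step 1 ⇒ step 2: BACCBACC ⇒ ACC·B·BC·BC·ACC·B·BC·BC
    A ↦ B
    B ↦ ACC
    C ↦ BC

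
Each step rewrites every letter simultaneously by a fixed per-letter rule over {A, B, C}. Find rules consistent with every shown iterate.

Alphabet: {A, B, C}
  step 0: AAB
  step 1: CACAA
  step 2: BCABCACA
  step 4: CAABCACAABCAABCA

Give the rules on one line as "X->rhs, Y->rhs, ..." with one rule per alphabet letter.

  step 1 ⇒ step 2: CACAA ⇒ B·CA·B·CA·CA
    A ↦ CA
    C ↦ B
  step 0 ⇒ step 1: AAB ⇒ CA·CA·A
    B ↦ A

A->CA, B->A, C->B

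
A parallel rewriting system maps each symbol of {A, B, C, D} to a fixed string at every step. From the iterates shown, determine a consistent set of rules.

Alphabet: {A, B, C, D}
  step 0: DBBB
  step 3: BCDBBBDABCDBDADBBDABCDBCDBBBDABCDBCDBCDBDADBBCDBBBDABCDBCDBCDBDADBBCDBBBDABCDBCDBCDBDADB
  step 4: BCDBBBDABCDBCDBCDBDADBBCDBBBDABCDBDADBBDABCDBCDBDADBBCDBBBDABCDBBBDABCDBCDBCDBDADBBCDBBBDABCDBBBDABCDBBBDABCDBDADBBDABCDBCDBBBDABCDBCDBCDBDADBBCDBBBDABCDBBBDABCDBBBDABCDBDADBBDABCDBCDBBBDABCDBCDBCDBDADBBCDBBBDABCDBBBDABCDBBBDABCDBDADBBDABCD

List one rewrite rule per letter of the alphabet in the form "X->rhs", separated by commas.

A->DB, B->BCD, C->BB, D->BDA

  step 3 ⇒ step 4: BCDBBBDABCDBDADBBDABCDBCDBBBDABCDBCDBCDBDADBBCDBBBDABCDBCDBCDBDADBBCDBBBDABCDBCDBCDBDADB ⇒ BCD·BB·BDA·BCD·BCD·BCD·BDA·DB·BCD·BB·BDA·BCD·BDA·DB·BDA·BCD·BCD·BDA·DB·BCD·BB·BDA·BCD·BB·BDA·BCD·BCD·BCD·BDA·DB·BCD·BB·BDA·BCD·BB·BDA·BCD·BB·BDA·BCD·BDA·DB·BDA·BCD·BCD·BB·BDA·BCD·BCD·BCD·BDA·DB·BCD·BB·BDA·BCD·BB·BDA·BCD·BB·BDA·BCD·BDA·DB·BDA·BCD·BCD·BB·BDA·BCD·BCD·BCD·BDA·DB·BCD·BB·BDA·BCD·BB·BDA·BCD·BB·BDA·BCD·BDA·DB·BDA·BCD
    A ↦ DB
    B ↦ BCD
    C ↦ BB
    D ↦ BDA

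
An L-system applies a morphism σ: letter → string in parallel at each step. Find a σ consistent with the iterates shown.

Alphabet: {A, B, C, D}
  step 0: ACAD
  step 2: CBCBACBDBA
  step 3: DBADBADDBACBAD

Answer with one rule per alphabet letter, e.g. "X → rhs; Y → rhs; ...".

  step 2 ⇒ step 3: CBCBACBDBA ⇒ DB·A·DB·A·D·DB·A·CB·A·D
    A ↦ D
    B ↦ A
    C ↦ DB
    D ↦ CB

A->D, B->A, C->DB, D->CB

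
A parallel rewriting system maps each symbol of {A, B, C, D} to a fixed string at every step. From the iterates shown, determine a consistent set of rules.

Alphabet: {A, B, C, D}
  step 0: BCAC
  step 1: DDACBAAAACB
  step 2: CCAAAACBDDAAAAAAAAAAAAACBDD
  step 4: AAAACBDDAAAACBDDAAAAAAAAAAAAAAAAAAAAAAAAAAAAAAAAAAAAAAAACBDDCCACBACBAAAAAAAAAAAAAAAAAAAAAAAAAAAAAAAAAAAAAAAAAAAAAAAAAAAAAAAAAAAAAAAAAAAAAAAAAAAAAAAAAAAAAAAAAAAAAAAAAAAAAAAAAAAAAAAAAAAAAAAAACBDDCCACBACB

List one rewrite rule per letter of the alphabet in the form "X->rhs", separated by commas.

A->AAA, B->DD, C->ACB, D->C

  step 1 ⇒ step 2: DDACBAAAACB ⇒ C·C·AAA·ACB·DD·AAA·AAA·AAA·AAA·ACB·DD
    A ↦ AAA
    B ↦ DD
    C ↦ ACB
    D ↦ C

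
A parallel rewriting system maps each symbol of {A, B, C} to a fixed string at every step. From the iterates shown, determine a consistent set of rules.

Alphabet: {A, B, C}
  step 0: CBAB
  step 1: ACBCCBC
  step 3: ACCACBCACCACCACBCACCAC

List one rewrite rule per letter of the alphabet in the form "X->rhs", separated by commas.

  step 0 ⇒ step 1: CBAB ⇒ AC·BC·C·BC
    A ↦ C
    B ↦ BC
    C ↦ AC

A->C, B->BC, C->AC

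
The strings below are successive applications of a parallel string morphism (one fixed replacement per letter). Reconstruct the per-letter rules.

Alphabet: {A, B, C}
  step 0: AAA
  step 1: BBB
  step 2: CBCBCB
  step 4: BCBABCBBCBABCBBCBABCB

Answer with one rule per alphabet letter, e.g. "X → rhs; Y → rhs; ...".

A->B, B->CB, C->AB

  step 1 ⇒ step 2: BBB ⇒ CB·CB·CB
    B ↦ CB
  step 0 ⇒ step 1: AAA ⇒ B·B·B
    A ↦ B
    C ↦ AB  (constrained at step 2)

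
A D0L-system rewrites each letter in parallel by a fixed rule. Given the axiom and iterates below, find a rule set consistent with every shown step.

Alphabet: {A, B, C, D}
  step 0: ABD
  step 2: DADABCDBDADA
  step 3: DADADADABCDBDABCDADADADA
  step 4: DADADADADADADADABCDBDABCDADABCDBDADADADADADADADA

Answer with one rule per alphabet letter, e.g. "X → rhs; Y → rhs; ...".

A->DA, B->BC, C->DB, D->DA

  step 3 ⇒ step 4: DADADADABCDBDABCDADADADA ⇒ DA·DA·DA·DA·DA·DA·DA·DA·BC·DB·DA·BC·DA·DA·BC·DB·DA·DA·DA·DA·DA·DA·DA·DA
    A ↦ DA
    B ↦ BC
    C ↦ DB
    D ↦ DA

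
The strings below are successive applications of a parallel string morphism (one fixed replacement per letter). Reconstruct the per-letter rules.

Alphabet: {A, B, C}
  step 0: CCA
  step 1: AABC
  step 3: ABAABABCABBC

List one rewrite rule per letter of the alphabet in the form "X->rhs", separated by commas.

A->BC, B->AB, C->A

  step 0 ⇒ step 1: CCA ⇒ A·A·BC
    A ↦ BC
    C ↦ A
    B ↦ AB  (constrained at step 1)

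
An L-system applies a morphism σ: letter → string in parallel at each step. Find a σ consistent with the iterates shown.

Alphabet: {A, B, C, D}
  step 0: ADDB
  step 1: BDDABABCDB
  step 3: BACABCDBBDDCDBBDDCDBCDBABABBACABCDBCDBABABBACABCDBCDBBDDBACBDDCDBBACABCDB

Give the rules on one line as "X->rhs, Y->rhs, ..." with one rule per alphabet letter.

A->BDD, B->CDB, C->BAC, D->AB

  step 0 ⇒ step 1: ADDB ⇒ BDD·AB·AB·CDB
    A ↦ BDD
    B ↦ CDB
    D ↦ AB
    C ↦ BAC  (constrained at step 1)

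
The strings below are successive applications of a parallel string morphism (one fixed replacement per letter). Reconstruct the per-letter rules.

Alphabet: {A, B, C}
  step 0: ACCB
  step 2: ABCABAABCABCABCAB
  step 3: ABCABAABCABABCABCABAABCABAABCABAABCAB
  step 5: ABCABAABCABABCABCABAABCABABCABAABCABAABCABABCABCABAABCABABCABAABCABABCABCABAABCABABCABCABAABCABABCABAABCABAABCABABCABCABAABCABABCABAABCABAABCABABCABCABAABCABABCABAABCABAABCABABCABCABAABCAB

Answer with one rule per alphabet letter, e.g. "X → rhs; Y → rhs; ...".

A->ABC, B->AB, C->A

  step 2 ⇒ step 3: ABCABAABCABCABCAB ⇒ ABC·AB·A·ABC·AB·ABC·ABC·AB·A·ABC·AB·A·ABC·AB·A·ABC·AB
    A ↦ ABC
    B ↦ AB
    C ↦ A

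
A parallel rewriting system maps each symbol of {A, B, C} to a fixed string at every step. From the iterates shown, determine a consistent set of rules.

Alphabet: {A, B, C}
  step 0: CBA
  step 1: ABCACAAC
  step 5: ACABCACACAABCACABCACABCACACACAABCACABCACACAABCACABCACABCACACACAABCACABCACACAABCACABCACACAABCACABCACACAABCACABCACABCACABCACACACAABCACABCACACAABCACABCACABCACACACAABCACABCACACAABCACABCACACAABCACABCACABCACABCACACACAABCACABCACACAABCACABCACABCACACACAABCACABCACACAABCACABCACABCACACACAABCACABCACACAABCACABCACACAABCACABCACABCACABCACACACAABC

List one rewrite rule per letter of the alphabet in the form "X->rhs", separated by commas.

  step 0 ⇒ step 1: CBA ⇒ ABC·ACA·AC
    A ↦ AC
    B ↦ ACA
    C ↦ ABC

A->AC, B->ACA, C->ABC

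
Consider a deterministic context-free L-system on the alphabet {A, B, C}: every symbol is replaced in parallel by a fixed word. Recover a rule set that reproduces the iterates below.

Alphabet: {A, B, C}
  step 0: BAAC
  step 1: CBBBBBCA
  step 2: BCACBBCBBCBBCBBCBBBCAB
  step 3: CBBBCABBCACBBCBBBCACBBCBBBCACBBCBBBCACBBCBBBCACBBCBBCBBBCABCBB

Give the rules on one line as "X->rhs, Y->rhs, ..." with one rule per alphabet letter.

A->B, B->CBB, C->BCA

  step 2 ⇒ step 3: BCACBBCBBCBBCBBCBBBCAB ⇒ CBB·BCA·B·BCA·CBB·CBB·BCA·CBB·CBB·BCA·CBB·CBB·BCA·CBB·CBB·BCA·CBB·CBB·CBB·BCA·B·CBB
    A ↦ B
    B ↦ CBB
    C ↦ BCA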